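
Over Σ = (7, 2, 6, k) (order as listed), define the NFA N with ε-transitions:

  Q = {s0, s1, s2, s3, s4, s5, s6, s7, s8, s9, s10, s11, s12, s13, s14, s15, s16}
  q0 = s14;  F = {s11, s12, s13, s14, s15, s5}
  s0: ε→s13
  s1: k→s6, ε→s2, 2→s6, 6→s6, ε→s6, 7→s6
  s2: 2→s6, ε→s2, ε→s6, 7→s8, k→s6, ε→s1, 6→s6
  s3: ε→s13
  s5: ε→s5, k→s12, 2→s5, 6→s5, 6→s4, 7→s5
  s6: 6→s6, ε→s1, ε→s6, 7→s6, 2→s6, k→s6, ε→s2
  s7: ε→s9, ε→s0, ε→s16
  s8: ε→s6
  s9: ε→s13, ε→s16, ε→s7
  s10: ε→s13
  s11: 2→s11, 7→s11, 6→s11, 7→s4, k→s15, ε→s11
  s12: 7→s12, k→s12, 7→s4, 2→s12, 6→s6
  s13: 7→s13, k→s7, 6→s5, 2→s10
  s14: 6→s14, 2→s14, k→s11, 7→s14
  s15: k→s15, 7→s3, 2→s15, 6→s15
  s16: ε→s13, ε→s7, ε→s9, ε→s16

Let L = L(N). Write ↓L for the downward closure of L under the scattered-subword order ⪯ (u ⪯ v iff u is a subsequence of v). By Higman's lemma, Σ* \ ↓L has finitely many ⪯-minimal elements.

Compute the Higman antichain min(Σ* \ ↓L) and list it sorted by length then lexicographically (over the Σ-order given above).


|Q|=17, |F|=6, |δ|=63 (24 ε).
min D↑ (7 st, q0=0, F={6}): 0:7→0,2→0,6→0,k→1 1:7→1,2→1,6→1,k→2 2:7→3,2→2,6→2,k→2 3:7→3,2→3,6→4,k→3 4:7→4,2→4,6→4,k→5 5:7→5,2→5,6→6,k→5 6:7→6,2→6,6→6,k→6 (ε-aug+det+¬).
'kk76k6': N↓-sim [17, 16, 15, 14, 7, 6, 4] end={s1,s2,s6,s8} — reject; 6/6 single-dels accept.
1 words, ⪯-incomp.

min(Σ*\↓L) = [kk76k6].


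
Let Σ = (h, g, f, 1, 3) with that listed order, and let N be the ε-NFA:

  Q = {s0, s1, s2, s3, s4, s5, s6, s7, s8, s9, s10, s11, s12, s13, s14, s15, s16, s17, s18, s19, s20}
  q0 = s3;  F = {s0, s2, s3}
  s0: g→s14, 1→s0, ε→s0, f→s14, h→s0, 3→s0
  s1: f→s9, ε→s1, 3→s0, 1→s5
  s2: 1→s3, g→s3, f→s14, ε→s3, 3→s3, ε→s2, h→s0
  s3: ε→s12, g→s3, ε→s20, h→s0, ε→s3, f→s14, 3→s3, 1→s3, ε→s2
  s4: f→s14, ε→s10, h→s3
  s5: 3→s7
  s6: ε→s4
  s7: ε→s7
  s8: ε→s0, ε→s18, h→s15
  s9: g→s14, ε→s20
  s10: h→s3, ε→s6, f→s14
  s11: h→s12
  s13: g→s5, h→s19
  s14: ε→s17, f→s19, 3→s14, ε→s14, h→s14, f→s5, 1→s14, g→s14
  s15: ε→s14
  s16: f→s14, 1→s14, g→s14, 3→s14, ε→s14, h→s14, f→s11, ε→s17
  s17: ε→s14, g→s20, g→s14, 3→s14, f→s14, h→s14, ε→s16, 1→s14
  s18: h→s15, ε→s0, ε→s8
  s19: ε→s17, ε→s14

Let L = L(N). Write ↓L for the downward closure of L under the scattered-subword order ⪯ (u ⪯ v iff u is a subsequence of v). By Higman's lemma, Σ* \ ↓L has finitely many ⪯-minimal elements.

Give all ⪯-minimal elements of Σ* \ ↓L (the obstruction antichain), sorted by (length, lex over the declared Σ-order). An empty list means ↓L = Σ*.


A = [f, hg].

|Q|=21, |F|=3, |δ|=73 (26 ε).
min D↑ (3 st, q0=0, F={2}): 0:h→1,g→0,f→2,1→0,3→0 1:h→1,g→2,f→2,1→1,3→1 2:h→2,g→2,f→2,1→2,3→2 [Hopcroft].
'f': |S_i|=[12, 9] end={s11,s12,s14,s16,s17,s19,s20,s5,s7} ∉↓L; 1/1 del acc.
'hg': run [12, 10, 9] end={s11,s12,s14,s16,s17,s19,s20,s5,s7} rej; 2/2 deletions ∈↓L.
2 obstructions.


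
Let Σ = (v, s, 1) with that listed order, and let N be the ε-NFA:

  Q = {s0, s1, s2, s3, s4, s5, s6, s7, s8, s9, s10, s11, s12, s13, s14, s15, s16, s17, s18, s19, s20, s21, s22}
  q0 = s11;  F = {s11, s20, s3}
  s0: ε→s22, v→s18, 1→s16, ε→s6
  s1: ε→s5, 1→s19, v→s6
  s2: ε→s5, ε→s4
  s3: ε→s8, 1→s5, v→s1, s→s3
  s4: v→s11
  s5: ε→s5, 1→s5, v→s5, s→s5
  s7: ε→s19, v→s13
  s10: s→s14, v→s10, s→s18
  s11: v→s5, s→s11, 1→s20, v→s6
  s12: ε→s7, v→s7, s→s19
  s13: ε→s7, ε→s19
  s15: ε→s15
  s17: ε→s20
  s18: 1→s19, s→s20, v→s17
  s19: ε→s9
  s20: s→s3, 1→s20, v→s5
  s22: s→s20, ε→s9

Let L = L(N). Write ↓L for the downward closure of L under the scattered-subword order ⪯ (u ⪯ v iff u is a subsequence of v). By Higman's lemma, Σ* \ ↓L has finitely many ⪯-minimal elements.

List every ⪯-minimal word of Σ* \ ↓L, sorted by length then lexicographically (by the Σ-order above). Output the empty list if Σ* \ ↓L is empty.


Antichain: [v, 1s1].

|Q|=23, |F|=3, |δ|=43 (15 ε).
min D↑ (4 st, q0=0, F={1}): 0:v→1,s→0,1→2 1:v→1,s→1,1→1 2:v→1,s→3,1→2 3:v→1,s→3,1→1 [Hopcroft].
'v': N↓-sim [9, 5] end={s1,s19,s5,s6,s9} ∉↓L; 1/1 del acc.
'1s1': N↓-sim [9, 8, 7, 3] end={s19,s5,s9} — reject; 3/3 deletions ∈↓L.
2 obstructions.


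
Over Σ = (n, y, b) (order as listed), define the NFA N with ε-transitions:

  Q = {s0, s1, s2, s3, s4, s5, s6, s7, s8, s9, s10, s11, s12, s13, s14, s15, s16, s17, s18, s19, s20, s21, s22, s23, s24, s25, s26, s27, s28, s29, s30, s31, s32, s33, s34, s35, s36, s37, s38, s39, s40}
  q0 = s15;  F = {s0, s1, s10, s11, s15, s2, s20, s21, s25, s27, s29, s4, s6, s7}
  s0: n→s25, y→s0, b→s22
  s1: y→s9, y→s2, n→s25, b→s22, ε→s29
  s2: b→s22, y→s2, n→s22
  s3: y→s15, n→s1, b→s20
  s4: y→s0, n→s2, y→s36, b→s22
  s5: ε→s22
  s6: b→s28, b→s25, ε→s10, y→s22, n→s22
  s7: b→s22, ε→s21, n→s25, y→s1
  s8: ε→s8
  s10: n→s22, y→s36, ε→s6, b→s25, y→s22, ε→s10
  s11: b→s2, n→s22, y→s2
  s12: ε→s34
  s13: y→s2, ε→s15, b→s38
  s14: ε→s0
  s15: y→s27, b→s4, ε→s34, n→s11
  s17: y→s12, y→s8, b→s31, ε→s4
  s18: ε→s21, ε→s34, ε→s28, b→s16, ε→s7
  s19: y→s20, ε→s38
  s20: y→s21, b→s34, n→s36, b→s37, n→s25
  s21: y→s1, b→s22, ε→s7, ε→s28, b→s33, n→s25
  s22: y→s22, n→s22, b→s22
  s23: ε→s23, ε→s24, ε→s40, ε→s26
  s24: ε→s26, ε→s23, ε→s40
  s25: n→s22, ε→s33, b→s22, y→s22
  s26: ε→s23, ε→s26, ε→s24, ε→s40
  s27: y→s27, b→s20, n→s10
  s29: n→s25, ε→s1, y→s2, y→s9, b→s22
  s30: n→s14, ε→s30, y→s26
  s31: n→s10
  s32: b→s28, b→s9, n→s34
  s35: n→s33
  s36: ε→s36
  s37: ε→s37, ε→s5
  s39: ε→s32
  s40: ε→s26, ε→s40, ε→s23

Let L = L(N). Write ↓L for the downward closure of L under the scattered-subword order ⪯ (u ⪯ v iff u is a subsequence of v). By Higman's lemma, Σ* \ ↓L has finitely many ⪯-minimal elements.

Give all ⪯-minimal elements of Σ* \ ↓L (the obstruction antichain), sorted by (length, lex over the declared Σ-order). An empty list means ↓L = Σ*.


|Q|=41, |F|=14, |δ|=110 (40 ε).
min D↑ (12 st, q0=0, F={4}): 0:n→1,y→2,b→3 1:n→4,y→5,b→5 2:n→6,y→2,b→7 3:n→5,y→8,b→4 4:n→4,y→4,b→4 5:n→4,y→5,b→4 6:n→4,y→4,b→9 7:n→9,y→10,b→4 8:n→9,y→8,b→4 9:n→4,y→4,b→4 10:n→9,y→11,b→4 11:n→9,y→5,b→4 (ε-aug+det+¬).
'nn': |S_i|=[22, 9, 1] end={s22} rej; 2/2 single-dels accept.
'bb': run [22, 17, 5] end={s22,s33,s34,s37,s5} — reject; 2/2 deletions ∈↓L.
'nyb': N↓-sim [22, 9, 3, 1] end={s22} rej; 3/3 single-dels accept.
'yny': N↓-sim [22, 19, 7, 2] end={s22,s36} rej; 3/3 deletions ∈↓L.
'ybyyyn': run [22, 19, 15, 10, 7, 3, 1] end={s22} rej; 6/6 del acc.
5 obstructions.

Antichain: [nn, bb, nyb, yny, ybyyyn].


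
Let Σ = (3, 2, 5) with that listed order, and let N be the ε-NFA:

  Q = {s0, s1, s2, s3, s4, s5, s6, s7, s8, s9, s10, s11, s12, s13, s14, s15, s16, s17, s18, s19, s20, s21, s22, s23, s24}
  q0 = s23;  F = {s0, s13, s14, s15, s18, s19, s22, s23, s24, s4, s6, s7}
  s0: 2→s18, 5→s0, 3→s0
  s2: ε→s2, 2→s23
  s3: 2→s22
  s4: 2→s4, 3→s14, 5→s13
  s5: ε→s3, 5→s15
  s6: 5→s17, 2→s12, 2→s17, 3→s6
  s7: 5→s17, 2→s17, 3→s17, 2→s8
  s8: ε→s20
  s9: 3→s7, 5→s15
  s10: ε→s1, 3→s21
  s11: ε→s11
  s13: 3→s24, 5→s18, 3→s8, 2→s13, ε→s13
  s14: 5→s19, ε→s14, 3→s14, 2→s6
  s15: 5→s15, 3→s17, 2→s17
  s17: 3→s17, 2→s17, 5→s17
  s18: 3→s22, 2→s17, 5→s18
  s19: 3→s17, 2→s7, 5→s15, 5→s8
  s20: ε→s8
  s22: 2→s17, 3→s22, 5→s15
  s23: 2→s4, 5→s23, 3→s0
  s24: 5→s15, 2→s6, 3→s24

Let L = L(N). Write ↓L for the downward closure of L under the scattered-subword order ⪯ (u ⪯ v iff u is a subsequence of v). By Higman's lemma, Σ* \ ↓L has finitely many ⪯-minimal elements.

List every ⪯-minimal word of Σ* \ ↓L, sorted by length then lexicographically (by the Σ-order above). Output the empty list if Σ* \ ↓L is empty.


min(Σ*\↓L) = [322, 2325, 2353, 2552].

|Q|=25, |F|=12, |δ|=57 (8 ε).
min D↑ (13 st, q0=0, F={7}): 0:3→1,2→2,5→0 1:3→1,2→3,5→1 2:3→4,2→2,5→5 3:3→6,2→7,5→3 4:3→4,2→8,5→9 5:3→10,2→5,5→3 6:3→6,2→7,5→11 7:3→7,2→7,5→7 8:3→8,2→7,5→7 9:3→7,2→12,5→11 10:3→10,2→8,5→11 11:3→7,2→7,5→11 12:3→7,2→7,5→7 [Hopcroft].
'322': run [16, 13, 9, 4] end={s12,s17,s20,s8} rej; 3/3 deletions ∈↓L.
'2325': |S_i|=[16, 14, 11, 6, 1] end={s17} ∉↓L; 4/4 del acc.
'2353': N↓-sim [16, 14, 11, 6, 1] end={s17} rej; 4/4 del acc.
'2552': |S_i|=[16, 14, 12, 6, 1] end={s17} ∉↓L; 4/4 del acc.
4 obstructions.


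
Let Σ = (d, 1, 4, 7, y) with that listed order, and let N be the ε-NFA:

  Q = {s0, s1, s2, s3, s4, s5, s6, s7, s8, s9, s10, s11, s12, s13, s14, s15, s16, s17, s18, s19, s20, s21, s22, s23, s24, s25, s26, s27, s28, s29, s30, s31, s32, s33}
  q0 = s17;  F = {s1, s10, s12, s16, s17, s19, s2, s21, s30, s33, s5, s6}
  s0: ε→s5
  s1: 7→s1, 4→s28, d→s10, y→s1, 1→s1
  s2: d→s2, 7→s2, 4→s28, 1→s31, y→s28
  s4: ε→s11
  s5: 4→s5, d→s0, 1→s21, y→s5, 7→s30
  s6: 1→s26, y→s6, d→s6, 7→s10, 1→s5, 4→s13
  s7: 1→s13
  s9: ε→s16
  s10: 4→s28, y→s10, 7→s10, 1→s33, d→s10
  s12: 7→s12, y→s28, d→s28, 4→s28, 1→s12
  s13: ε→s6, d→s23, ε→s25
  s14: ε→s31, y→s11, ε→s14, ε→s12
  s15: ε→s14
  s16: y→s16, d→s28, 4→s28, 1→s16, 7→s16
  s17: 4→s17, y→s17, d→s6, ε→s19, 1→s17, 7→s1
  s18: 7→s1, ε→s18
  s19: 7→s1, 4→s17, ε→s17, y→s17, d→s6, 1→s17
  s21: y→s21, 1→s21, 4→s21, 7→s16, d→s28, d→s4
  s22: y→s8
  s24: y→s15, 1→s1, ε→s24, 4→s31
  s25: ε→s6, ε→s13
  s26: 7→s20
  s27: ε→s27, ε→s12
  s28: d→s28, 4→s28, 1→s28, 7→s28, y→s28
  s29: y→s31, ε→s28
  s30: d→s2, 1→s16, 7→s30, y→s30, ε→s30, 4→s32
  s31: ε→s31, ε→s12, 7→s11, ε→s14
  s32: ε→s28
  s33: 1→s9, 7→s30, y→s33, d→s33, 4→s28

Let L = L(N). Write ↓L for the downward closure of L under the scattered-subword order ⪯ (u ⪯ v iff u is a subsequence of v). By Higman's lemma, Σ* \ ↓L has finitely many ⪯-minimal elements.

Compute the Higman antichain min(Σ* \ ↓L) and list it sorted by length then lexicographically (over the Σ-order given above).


min(Σ*\↓L) = [74, d11d, d17dy].

|Q|=34, |F|=12, |δ|=101 (23 ε).
min D↑ (12 st, q0=0, F={5}): 0:d→1,1→0,4→0,7→2,y→0 1:d→1,1→3,4→1,7→4,y→1 2:d→4,1→2,4→5,7→2,y→2 3:d→3,1→6,4→3,7→7,y→3 4:d→4,1→8,4→5,7→4,y→4 5:d→5,1→5,4→5,7→5,y→5 6:d→5,1→6,4→6,7→9,y→6 7:d→10,1→9,4→5,7→7,y→7 8:d→8,1→9,4→5,7→7,y→8 9:d→5,1→9,4→5,7→9,y→9 10:d→10,1→11,4→5,7→10,y→5 11:d→5,1→11,4→5,7→11,y→5 [Hopcroft].
'74': run [25, 14, 2] end={s28,s32} — reject; 2/2 single-dels accept.
'd11d': run [25, 22, 17, 9, 3] end={s11,s28,s4} — reject; 4/4 deletions ∈↓L.
'd17dy': |S_i|=[25, 22, 17, 10, 6, 2] end={s11,s28} rej; 5/5 deletions ∈↓L.
3 obstructions.


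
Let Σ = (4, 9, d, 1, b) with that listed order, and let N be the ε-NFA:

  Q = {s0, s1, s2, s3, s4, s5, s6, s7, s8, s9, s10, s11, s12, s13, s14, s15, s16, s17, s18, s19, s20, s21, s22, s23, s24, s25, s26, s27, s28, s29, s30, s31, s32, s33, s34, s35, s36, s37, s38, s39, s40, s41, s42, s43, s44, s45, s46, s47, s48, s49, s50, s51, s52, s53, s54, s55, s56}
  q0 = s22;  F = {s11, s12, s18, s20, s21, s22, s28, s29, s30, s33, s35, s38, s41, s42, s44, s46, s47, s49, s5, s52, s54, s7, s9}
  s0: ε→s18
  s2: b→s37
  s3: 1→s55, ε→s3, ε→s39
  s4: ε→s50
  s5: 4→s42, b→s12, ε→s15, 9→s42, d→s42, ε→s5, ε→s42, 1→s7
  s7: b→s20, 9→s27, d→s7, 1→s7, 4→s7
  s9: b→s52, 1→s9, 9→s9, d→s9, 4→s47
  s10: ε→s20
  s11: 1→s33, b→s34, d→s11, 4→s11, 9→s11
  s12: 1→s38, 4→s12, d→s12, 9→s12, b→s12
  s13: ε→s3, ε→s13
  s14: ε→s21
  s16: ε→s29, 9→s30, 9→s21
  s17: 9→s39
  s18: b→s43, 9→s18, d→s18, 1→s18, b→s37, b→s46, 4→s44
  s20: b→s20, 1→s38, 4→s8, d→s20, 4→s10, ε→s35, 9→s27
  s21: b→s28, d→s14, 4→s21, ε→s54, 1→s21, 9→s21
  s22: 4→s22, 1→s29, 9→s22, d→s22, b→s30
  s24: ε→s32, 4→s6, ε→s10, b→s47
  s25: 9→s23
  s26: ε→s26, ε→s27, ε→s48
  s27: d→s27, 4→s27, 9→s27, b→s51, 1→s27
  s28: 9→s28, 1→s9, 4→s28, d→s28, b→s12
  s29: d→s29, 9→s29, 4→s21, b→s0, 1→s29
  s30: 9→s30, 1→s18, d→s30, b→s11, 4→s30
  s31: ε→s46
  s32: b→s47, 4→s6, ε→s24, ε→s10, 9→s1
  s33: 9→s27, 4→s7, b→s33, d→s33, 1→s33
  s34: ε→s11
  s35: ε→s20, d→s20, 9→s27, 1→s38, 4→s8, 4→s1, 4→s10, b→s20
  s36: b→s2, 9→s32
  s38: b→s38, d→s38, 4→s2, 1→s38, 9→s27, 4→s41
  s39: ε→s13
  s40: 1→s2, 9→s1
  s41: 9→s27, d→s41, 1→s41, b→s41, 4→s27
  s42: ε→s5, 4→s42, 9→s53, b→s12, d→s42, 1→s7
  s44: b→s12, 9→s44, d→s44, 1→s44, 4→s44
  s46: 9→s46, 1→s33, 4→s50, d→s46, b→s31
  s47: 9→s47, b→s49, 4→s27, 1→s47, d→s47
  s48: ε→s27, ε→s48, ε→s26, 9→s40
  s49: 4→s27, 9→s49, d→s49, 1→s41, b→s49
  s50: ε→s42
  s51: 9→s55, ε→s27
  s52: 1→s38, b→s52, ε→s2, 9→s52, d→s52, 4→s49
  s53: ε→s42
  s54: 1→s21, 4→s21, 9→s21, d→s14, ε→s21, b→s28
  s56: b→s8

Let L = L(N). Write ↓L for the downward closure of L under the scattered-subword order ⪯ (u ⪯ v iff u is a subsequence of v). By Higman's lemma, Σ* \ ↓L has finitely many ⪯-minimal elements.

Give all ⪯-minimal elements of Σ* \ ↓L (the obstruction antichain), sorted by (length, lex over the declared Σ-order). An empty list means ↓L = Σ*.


|Q|=57, |F|=23, |δ|=178 (34 ε).
min D↑ (21 st, q0=0, F={14}): 0:4→0,9→0,d→0,1→1,b→2 1:4→3,9→1,d→1,1→1,b→4 2:4→2,9→2,d→2,1→4,b→5 3:4→3,9→3,d→3,1→3,b→6 4:4→7,9→4,d→4,1→4,b→8 5:4→5,9→5,d→5,1→9,b→5 6:4→6,9→6,d→6,1→10,b→11 7:4→7,9→7,d→7,1→7,b→11 8:4→12,9→8,d→8,1→9,b→8 9:4→13,9→14,d→9,1→9,b→9 10:4→15,9→10,d→10,1→10,b→16 11:4→11,9→11,d→11,1→17,b→11 12:4→12,9→12,d→12,1→13,b→11 13:4→13,9→14,d→13,1→13,b→18 14:4→14,9→14,d→14,1→14,b→14 15:4→14,9→15,d→15,1→15,b→19 16:4→19,9→16,d→16,1→17,b→16 17:4→20,9→14,d→17,1→17,b→17 18:4→18,9→14,d→18,1→17,b→18 19:4→14,9→19,d→19,1→20,b→19 20:4→14,9→14,d→20,1→20,b→20 (ε-aug+det+¬).
'bb19': N↓-sim [39, 34, 27, 14, 3] end={s27,s51,s55} ∉↓L; 4/4 deletions ∈↓L.
'14b144': |S_i|=[39, 35, 28, 18, 11, 8, 3] end={s27,s51,s55} ∉↓L; 6/6 del acc.
2 obstructions.

min(Σ*\↓L) = [bb19, 14b144].


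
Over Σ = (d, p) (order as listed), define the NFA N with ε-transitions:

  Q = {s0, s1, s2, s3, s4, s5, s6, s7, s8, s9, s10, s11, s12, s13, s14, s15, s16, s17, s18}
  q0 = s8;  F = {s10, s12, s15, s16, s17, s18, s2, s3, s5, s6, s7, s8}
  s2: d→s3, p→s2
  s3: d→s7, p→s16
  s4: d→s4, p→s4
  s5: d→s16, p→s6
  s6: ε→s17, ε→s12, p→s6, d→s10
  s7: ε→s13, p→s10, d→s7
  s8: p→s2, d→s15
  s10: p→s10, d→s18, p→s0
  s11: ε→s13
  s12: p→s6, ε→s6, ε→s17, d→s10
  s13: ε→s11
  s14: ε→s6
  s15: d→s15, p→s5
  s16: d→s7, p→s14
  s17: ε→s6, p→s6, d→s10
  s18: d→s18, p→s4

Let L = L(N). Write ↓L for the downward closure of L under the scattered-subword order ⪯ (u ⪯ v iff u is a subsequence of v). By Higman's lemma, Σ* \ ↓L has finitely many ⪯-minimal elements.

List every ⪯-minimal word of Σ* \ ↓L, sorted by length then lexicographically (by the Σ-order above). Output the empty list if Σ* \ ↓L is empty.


min(Σ*\↓L) = [dppddp, pddpdp].

|Q|=19, |F|=12, |δ|=36 (9 ε).
min D↑ (11 st, q0=0, F={10}): 0:d→1,p→2 1:d→1,p→3 2:d→4,p→2 3:d→5,p→6 4:d→7,p→5 5:d→7,p→6 6:d→8,p→6 7:d→7,p→8 8:d→9,p→8 9:d→9,p→10 10:d→10,p→10.
'dppddp': run [17, 15, 13, 8, 4, 2, 1] end={s4} rej; 6/6 deletions ∈↓L.
'pddpdp': |S_i|=[17, 15, 13, 7, 4, 2, 1] end={s4} — reject; 6/6 del acc.
2 obstructions.


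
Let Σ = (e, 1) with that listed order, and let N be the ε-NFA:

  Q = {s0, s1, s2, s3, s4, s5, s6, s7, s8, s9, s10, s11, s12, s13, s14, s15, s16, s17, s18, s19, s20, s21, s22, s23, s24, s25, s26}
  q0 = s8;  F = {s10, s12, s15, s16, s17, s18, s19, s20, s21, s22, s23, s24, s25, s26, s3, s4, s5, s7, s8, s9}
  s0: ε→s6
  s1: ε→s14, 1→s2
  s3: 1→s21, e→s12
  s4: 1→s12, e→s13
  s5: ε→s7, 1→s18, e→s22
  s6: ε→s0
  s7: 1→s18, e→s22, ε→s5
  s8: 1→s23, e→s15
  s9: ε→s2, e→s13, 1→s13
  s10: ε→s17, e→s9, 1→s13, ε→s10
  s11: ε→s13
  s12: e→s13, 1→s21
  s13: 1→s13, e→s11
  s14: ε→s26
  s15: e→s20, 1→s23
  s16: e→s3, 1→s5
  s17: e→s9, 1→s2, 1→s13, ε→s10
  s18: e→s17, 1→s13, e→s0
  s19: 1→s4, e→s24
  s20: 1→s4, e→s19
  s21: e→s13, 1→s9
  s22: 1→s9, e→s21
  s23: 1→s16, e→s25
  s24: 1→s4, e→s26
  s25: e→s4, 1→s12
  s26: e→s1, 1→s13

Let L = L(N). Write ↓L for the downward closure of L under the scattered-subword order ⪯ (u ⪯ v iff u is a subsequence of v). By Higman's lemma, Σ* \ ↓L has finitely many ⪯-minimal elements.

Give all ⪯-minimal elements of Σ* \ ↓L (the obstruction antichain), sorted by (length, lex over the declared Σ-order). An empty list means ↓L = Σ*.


Antichain: [ee1e, 1eee, 1e1e, 11111, eeeee1].

|Q|=27, |F|=20, |δ|=56 (11 ε).
min D↑ (19 st, q0=0, F={12}): 0:e→1,1→2 1:e→3,1→2 2:e→4,1→5 3:e→6,1→7 4:e→7,1→8 5:e→9,1→10 6:e→11,1→7 7:e→12,1→8 8:e→12,1→13 9:e→8,1→13 10:e→14,1→15 11:e→16,1→7 12:e→12,1→12 13:e→12,1→17 14:e→13,1→17 15:e→18,1→12 16:e→16,1→12 17:e→12,1→12 18:e→17,1→12 [Hopcroft].
'ee1e': |S_i|=[27, 26, 20, 7, 2] end={s11,s13} — reject; 4/4 deletions ∈↓L.
'1eee': run [27, 19, 14, 7, 2] end={s11,s13} — reject; 4/4 single-dels accept.
'1e1e': N↓-sim [27, 19, 14, 6, 2] end={s11,s13} rej; 4/4 del acc.
'11111': run [27, 19, 16, 13, 9, 3] end={s11,s13,s2} rej; 5/5 single-dels accept.
'eeeee1': N↓-sim [27, 26, 20, 12, 11, 6, 3] end={s11,s13,s2} rej; 6/6 deletions ∈↓L.
5 obstructions.


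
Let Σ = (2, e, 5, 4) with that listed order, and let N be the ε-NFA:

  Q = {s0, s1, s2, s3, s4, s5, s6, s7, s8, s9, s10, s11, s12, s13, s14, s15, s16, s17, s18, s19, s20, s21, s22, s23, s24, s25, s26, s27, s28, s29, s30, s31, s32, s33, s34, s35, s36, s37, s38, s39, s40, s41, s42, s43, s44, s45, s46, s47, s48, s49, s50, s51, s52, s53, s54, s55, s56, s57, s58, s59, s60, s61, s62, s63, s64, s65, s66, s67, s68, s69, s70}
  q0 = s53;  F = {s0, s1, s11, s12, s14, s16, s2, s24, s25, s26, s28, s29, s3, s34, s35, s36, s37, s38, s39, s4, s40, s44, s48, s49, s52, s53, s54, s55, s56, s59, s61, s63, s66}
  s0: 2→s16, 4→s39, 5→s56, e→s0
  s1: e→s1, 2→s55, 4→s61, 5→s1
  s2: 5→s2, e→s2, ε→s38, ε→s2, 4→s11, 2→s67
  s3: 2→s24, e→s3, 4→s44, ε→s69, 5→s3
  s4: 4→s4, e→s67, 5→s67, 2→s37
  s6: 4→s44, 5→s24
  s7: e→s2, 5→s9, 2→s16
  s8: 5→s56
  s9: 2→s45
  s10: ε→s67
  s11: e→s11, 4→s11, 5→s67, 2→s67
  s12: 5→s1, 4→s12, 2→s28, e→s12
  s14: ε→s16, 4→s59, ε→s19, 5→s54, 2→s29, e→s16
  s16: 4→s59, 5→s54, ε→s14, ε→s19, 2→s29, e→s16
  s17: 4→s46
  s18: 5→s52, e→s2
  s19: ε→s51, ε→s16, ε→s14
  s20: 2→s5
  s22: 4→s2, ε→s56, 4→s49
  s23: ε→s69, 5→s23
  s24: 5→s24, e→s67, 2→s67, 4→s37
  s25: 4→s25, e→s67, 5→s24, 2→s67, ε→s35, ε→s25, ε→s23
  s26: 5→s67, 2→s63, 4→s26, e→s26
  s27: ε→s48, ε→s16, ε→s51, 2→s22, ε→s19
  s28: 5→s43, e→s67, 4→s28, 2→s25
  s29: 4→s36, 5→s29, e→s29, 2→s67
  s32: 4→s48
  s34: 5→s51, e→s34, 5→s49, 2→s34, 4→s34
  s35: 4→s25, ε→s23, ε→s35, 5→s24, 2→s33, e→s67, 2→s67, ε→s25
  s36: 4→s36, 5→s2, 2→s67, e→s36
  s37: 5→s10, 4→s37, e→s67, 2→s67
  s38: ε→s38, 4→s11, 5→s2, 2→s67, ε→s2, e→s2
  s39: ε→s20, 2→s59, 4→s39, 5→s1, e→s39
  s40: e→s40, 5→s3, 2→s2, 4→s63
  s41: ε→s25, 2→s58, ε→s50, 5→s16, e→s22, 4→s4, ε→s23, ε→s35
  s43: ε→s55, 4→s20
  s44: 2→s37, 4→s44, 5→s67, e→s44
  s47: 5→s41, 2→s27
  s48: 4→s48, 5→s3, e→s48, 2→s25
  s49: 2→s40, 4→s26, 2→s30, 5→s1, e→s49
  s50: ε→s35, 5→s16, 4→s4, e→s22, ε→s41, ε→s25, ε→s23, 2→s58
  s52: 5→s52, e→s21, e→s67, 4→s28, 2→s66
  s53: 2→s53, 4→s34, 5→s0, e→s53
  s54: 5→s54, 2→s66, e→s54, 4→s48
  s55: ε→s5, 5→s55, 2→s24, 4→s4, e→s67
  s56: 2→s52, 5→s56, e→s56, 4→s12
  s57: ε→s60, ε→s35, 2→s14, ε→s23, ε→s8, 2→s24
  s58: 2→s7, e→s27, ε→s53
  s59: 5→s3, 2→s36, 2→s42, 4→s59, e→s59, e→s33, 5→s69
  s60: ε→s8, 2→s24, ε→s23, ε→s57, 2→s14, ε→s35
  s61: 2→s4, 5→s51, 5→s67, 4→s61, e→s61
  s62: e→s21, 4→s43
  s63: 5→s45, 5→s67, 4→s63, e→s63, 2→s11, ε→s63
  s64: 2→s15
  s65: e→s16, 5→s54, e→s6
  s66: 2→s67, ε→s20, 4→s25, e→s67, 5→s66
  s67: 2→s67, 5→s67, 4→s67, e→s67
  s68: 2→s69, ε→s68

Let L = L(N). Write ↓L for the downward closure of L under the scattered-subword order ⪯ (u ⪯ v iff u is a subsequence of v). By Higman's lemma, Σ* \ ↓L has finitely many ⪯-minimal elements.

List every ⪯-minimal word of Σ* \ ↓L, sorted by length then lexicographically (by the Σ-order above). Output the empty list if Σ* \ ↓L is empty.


|Q|=71, |F|=33, |δ|=233 (48 ε).
min D↑ (31 st, q0=0, F={15}): 0:2→0,e→0,5→1,4→2 1:2→3,e→1,5→4,4→5 2:2→2,e→2,5→6,4→2 3:2→7,e→3,5→8,4→9 4:2→10,e→4,5→4,4→11 5:2→9,e→5,5→12,4→5 6:2→13,e→6,5→12,4→14 7:2→15,e→7,5→7,4→16 8:2→17,e→8,5→8,4→18 9:2→16,e→9,5→19,4→9 10:2→17,e→15,5→10,4→20 11:2→20,e→11,5→12,4→11 12:2→21,e→12,5→12,4→22 13:2→23,e→13,5→19,4→24 14:2→24,e→14,5→15,4→14 15:2→15,e→15,5→15,4→15 16:2→15,e→16,5→23,4→16 17:2→15,e→15,5→17,4→25 18:2→25,e→18,5→19,4→18 19:2→26,e→19,5→19,4→27 20:2→25,e→15,5→21,4→20 21:2→26,e→15,5→21,4→28 22:2→28,e→22,5→15,4→22 23:2→15,e→23,5→23,4→29 24:2→29,e→24,5→15,4→24 25:2→15,e→15,5→26,4→25 26:2→15,e→15,5→26,4→30 27:2→30,e→27,5→15,4→27 28:2→30,e→15,5→15,4→28 29:2→15,e→29,5→15,4→29 30:2→15,e→15,5→15,4→30 (ε-aug+det+¬).
'5222': |S_i|=[47, 45, 37, 18, 3] end={s33,s5,s67} rej; 4/4 del acc.
'552e': |S_i|=[47, 45, 33, 18, 2] end={s21,s67} ∉↓L; 4/4 deletions ∈↓L.
'4545': run [47, 36, 25, 13, 4] end={s10,s45,s51,s67} — reject; 4/4 deletions ∈↓L.
3 obstructions.

A = [5222, 552e, 4545].


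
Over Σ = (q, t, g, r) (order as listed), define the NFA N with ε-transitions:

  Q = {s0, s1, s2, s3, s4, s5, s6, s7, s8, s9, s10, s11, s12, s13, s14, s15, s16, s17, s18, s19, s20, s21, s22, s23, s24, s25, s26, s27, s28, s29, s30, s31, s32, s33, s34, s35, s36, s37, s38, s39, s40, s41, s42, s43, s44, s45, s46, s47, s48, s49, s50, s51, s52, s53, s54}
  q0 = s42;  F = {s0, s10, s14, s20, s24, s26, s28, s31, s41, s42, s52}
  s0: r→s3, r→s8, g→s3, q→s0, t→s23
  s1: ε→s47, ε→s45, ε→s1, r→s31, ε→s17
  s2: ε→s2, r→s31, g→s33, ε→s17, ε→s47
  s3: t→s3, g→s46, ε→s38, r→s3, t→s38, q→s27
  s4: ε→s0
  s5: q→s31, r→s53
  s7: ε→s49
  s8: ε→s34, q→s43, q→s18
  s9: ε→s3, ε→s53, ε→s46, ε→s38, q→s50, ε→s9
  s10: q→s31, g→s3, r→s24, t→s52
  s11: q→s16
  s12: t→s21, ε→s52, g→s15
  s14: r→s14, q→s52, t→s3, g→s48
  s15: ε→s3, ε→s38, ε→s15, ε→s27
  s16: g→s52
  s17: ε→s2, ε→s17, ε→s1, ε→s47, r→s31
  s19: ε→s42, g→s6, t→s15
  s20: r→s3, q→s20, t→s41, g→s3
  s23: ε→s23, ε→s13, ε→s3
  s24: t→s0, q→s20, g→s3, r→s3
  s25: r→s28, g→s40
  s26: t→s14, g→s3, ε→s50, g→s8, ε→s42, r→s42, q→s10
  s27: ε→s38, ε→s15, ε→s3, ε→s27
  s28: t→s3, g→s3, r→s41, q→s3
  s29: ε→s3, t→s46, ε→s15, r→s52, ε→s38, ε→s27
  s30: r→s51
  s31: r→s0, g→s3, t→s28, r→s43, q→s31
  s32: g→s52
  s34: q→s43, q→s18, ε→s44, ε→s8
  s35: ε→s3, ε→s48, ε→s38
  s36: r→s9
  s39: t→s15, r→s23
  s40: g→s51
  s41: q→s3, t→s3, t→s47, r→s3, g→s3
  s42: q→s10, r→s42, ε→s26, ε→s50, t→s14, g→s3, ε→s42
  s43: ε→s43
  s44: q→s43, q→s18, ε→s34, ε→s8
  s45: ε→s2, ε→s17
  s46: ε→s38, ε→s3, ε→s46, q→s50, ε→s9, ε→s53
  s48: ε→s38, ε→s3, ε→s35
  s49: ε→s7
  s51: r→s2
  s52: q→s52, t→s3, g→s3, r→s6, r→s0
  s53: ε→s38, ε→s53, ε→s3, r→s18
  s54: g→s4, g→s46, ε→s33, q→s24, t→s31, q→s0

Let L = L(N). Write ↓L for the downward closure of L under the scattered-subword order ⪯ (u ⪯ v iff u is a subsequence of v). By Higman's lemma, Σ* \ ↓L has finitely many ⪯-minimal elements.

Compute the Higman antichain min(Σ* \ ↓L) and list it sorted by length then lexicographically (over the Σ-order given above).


|Q|=55, |F|=11, |δ|=156 (65 ε).
min D↑ (11 st, q0=0, F={3}): 0:q→1,t→2,g→3,r→0 1:q→4,t→5,g→3,r→6 2:q→5,t→3,g→3,r→2 3:q→3,t→3,g→3,r→3 4:q→4,t→7,g→3,r→8 5:q→5,t→3,g→3,r→8 6:q→9,t→8,g→3,r→3 7:q→3,t→3,g→3,r→10 8:q→8,t→3,g→3,r→3 9:q→9,t→10,g→3,r→3 10:q→3,t→3,g→3,r→3 [Hopcroft].
'g': |S_i|=[30, 15] end={s15,s18,s27,s3,s34,s35,s38,s43,s44,s46,s48,s50,…} — reject; 1/1 deletions ∈↓L.
'tt': N↓-sim [30, 24, 12] end={s13,s15,s18,s23,s27,s3,s38,s46,s47,s50,s53,s9} — reject; 2/2 single-dels accept.
'qrr': N↓-sim [30, 25, 21, 13] end={s15,s18,s27,s3,s34,s38,s43,s44,s46,s50,s53,s8,…} ∉↓L; 3/3 deletions ∈↓L.
'qqtq': run [30, 25, 23, 14, 9] end={s15,s18,s27,s3,s38,s46,s50,s53,s9} — reject; 4/4 del acc.
'qqrt': N↓-sim [30, 25, 23, 19, 12] end={s13,s15,s18,s23,s27,s3,s38,s46,s47,s50,s53,s9} ∉↓L; 4/4 deletions ∈↓L.
5 words, ⪯-incomp.

Antichain: [g, tt, qrr, qqtq, qqrt].


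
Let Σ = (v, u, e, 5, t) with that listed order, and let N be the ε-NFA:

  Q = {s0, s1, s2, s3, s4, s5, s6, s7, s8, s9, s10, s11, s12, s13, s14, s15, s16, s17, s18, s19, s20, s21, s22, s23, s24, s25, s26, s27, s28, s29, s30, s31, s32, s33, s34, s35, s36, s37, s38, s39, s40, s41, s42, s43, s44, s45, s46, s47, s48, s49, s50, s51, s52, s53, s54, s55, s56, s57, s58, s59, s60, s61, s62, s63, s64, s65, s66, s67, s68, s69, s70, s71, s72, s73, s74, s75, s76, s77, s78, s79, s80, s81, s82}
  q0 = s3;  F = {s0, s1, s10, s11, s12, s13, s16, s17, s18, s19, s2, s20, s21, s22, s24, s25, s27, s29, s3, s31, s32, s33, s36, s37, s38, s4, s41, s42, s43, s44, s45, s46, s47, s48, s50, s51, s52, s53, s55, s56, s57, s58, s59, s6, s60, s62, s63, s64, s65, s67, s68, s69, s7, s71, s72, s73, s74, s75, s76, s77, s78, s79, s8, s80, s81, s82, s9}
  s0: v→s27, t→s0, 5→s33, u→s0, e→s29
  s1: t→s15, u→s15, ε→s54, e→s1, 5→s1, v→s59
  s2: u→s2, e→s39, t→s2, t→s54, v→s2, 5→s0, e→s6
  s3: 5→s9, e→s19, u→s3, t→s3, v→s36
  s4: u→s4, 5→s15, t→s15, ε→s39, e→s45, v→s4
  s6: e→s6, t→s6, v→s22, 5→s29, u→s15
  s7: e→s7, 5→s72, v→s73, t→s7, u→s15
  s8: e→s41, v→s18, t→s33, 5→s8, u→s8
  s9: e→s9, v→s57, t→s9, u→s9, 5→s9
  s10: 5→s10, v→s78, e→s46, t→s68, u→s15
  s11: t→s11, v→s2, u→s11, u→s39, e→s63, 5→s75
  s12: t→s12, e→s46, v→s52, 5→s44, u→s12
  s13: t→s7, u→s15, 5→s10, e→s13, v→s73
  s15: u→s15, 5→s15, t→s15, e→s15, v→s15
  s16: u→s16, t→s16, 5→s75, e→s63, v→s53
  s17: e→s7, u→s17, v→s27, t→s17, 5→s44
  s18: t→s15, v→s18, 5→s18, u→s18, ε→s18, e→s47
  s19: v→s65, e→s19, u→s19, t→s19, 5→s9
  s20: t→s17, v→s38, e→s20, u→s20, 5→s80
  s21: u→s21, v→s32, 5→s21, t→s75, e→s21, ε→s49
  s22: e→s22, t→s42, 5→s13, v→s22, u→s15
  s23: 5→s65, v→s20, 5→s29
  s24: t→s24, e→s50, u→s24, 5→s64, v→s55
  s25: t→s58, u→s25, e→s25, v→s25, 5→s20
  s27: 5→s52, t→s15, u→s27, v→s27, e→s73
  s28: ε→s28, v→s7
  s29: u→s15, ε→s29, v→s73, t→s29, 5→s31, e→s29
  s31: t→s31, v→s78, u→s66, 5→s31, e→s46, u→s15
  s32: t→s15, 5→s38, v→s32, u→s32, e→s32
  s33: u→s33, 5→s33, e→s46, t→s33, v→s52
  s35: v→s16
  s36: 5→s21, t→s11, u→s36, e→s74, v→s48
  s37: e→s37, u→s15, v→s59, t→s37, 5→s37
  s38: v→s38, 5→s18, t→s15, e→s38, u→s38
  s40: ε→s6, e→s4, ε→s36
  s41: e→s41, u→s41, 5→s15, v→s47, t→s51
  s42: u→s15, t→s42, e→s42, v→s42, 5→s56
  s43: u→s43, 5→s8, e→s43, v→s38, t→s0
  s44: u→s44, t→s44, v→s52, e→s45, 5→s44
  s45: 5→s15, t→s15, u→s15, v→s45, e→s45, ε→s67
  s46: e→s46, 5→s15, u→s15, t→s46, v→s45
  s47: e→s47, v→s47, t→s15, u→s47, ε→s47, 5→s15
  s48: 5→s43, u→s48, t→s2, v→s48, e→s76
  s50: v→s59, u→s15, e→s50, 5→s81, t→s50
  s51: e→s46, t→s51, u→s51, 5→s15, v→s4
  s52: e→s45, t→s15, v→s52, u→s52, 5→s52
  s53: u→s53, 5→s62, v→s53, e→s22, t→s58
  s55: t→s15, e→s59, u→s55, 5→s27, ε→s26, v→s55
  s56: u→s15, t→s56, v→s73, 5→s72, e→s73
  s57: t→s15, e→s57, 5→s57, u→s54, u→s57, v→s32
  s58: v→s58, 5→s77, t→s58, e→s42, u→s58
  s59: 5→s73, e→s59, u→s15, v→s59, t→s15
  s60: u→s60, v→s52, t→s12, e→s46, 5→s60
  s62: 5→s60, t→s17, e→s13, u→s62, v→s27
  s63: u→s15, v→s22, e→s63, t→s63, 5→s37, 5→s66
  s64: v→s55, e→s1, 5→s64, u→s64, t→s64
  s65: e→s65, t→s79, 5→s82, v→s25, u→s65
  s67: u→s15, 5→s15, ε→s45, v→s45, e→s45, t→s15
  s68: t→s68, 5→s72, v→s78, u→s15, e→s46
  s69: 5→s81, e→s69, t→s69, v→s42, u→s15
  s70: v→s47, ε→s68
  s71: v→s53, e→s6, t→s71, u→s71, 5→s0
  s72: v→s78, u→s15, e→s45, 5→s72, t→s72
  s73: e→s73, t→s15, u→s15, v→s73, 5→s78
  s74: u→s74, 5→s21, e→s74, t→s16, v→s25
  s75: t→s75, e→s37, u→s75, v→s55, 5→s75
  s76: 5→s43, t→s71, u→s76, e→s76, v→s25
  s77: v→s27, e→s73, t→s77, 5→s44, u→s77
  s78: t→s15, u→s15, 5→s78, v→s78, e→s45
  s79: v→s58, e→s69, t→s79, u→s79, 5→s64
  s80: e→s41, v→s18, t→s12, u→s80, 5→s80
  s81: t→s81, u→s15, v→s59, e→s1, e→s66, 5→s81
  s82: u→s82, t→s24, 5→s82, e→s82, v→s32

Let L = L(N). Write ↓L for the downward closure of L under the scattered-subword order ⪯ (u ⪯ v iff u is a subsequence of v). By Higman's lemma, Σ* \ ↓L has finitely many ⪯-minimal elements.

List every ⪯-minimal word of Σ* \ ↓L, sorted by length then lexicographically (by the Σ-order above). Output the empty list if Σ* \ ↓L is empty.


A = [5vt, vteu, vv55e5, evt5et].

|Q|=83, |F|=67, |δ|=367 (13 ε).
min D↑ (67 st, q0=0, F={20}): 0:v→1,u→0,e→2,5→3,t→0 1:v→4,u→1,e→5,5→6,t→7 2:v→8,u→2,e→2,5→3,t→2 3:v→9,u→3,e→3,5→3,t→3 4:v→4,u→4,e→10,5→11,t→12 5:v→13,u→5,e→5,5→6,t→14 6:v→15,u→6,e→6,5→6,t→16 7:v→12,u→7,e→17,5→16,t→7 8:v→13,u→8,e→8,5→18,t→19 9:v→15,u→9,e→9,5→9,t→20 10:v→13,u→10,e→10,5→11,t→21 11:v→22,u→11,e→11,5→23,t→24 12:v→12,u→12,e→25,5→24,t→12 13:v→13,u→13,e→13,5→26,t→27 14:v→28,u→14,e→17,5→16,t→14 15:v→15,u→15,e→15,5→22,t→20 16:v→29,u→16,e→30,5→16,t→16 17:v→31,u→20,e→17,5→30,t→17 18:v→15,u→18,e→18,5→18,t→32 19:v→27,u→19,e→33,5→34,t→19 20:v→20,u→20,e→20,5→20,t→20 21:v→28,u→21,e→25,5→24,t→21 22:v→22,u→22,e→22,5→35,t→20 23:v→35,u→23,e→36,5→23,t→37 24:v→38,u→24,e→39,5→37,t→24 25:v→31,u→20,e→25,5→39,t→25 26:v→22,u→26,e→26,5→40,t→41 27:v→27,u→27,e→42,5→43,t→27 28:v→28,u→28,e→31,5→44,t→27 29:v→29,u→29,e→45,5→38,t→20 30:v→45,u→20,e→30,5→30,t→30 31:v→31,u→20,e→31,5→46,t→42 32:v→29,u→32,e→47,5→34,t→32 33:v→42,u→20,e→33,5→48,t→33 34:v→29,u→34,e→49,5→34,t→34 35:v→35,u→35,e→50,5→35,t→20 36:v→50,u→36,e→36,5→20,t→51 37:v→52,u→37,e→53,5→37,t→37 38:v→38,u→38,e→54,5→52,t→20 39:v→54,u→20,e→39,5→55,t→39 40:v→35,u→40,e→36,5→40,t→56 41:v→38,u→41,e→57,5→58,t→41 42:v→42,u→20,e→42,5→59,t→42 43:v→38,u→43,e→54,5→58,t→43 44:v→38,u→44,e→46,5→60,t→41 45:v→45,u→20,e→45,5→54,t→20 46:v→54,u→20,e→46,5→61,t→57 47:v→45,u→20,e→47,5→48,t→47 48:v→45,u→20,e→49,5→48,t→48 49:v→45,u→20,e→49,5→49,t→20 50:v→50,u→50,e→50,5→20,t→20 51:v→62,u→51,e→53,5→20,t→51 52:v→52,u→52,e→63,5→52,t→20 53:v→63,u→20,e→53,5→20,t→53 54:v→54,u→20,e→54,5→64,t→20 55:v→64,u→20,e→53,5→55,t→55 56:v→52,u→56,e→53,5→58,t→56 57:v→54,u→20,e→57,5→65,t→57 58:v→52,u→58,e→63,5→58,t→58 59:v→54,u→20,e→54,5→65,t→59 60:v→52,u→60,e→53,5→60,t→56 61:v→64,u→20,e→53,5→61,t→66 62:v→62,u→62,e→63,5→20,t→20 63:v→63,u→20,e→63,5→20,t→20 64:v→64,u→20,e→63,5→64,t→20 65:v→64,u→20,e→63,5→65,t→65 66:v→64,u→20,e→53,5→65,t→66 (ε-aug+det+¬).
'5vt': |S_i|=[73, 53, 18, 1] end={s15} rej; 3/3 deletions ∈↓L.
'vteu': run [73, 70, 51, 27, 2] end={s15,s66} rej; 4/4 deletions ∈↓L.
'vv55e5': |S_i|=[73, 70, 51, 36, 23, 9, 1] end={s15} ∉↓L; 6/6 del acc.
'evt5et': N↓-sim [73, 68, 50, 33, 19, 9, 1] end={s15} — reject; 6/6 del acc.
4 minimals (antichain).


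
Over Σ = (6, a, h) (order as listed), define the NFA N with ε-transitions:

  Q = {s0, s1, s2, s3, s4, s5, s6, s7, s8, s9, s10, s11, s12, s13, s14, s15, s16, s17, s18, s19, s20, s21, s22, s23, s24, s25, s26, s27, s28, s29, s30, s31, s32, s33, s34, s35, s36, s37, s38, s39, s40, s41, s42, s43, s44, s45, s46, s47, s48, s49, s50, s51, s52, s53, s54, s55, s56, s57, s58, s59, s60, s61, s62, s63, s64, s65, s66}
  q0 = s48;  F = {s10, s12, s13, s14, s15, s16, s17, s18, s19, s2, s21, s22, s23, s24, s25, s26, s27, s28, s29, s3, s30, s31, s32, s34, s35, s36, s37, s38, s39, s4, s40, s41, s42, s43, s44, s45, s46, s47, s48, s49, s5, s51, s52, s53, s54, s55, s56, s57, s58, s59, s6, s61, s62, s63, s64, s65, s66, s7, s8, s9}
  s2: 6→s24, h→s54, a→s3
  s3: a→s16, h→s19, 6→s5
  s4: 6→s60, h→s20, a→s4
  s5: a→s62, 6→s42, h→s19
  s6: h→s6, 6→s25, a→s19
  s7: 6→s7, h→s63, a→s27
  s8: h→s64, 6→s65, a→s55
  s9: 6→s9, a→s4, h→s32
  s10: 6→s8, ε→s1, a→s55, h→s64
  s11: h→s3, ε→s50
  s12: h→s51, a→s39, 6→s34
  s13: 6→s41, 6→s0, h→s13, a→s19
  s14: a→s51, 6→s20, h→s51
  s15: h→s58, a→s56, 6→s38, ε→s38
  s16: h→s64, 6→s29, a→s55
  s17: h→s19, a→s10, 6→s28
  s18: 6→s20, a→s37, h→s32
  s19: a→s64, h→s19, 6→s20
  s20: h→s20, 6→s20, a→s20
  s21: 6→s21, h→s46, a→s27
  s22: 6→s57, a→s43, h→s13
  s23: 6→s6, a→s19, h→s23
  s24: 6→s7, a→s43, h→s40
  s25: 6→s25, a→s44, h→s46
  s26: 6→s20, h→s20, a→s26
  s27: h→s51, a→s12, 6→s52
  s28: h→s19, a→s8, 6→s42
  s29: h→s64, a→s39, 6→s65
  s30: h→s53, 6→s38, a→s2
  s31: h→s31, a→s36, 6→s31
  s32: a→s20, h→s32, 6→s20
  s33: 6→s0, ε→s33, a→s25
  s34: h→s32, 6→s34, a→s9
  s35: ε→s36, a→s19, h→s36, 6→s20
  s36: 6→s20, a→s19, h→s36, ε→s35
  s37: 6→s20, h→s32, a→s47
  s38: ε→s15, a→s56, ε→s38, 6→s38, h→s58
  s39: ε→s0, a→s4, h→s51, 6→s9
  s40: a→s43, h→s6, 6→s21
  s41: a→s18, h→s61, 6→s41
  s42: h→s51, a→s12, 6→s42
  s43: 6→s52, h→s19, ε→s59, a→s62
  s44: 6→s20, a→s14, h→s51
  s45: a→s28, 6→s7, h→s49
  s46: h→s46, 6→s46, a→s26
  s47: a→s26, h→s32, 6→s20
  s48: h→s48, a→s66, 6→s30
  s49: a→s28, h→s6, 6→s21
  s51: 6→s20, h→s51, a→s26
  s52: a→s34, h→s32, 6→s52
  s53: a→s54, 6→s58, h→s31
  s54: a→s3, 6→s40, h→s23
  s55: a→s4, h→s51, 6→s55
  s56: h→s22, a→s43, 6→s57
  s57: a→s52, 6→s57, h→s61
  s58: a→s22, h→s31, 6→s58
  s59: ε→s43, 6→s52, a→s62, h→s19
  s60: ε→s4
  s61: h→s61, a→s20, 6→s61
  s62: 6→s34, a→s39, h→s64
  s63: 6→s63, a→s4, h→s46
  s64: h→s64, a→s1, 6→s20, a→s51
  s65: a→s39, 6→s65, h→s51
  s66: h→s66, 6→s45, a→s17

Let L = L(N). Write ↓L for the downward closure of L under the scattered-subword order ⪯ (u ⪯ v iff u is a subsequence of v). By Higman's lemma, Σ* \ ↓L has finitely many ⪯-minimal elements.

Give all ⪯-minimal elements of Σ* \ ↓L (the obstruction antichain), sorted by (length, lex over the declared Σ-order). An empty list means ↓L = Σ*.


A = [aah6, 6hha6, 66a6ha, a66hah, aaaaah].

|Q|=67, |F|=60, |δ|=200 (12 ε).
min D↑ (58 st, q0=0, F={35}): 0:6→1,a→2,h→0 1:6→3,a→4,h→5 2:6→6,a→7,h→2 3:6→3,a→8,h→9 4:6→10,a→11,h→12 5:6→9,a→12,h→13 6:6→14,a→15,h→16 7:6→15,a→17,h→18 8:6→19,a→20,h→21 9:6→9,a→21,h→13 10:6→14,a→20,h→22 11:6→23,a→24,h→18 12:6→22,a→11,h→25 13:6→13,a→26,h→13 14:6→14,a→27,h→28 15:6→29,a→30,h→18 16:6→31,a→15,h→32 17:6→30,a→33,h→34 18:6→35,a→34,h→18 19:6→19,a→36,h→37 20:6→36,a→38,h→18 21:6→19,a→20,h→39 22:6→31,a→20,h→32 23:6→29,a→38,h→18 24:6→40,a→33,h→34 25:6→32,a→18,h→25 26:6→35,a→18,h→26 27:6→36,a→41,h→42 28:6→28,a→43,h→44 29:6→29,a→41,h→42 30:6→45,a→33,h→34 31:6→31,a→27,h→44 32:6→46,a→18,h→32 33:6→33,a→43,h→42 34:6→35,a→42,h→34 35:6→35,a→35,h→35 36:6→36,a→47,h→48 37:6→37,a→35,h→37 38:6→47,a→49,h→34 39:6→50,a→18,h→39 40:6→45,a→49,h→34 41:6→47,a→49,h→42 42:6→35,a→51,h→42 43:6→43,a→43,h→35 44:6→44,a→51,h→44 45:6→45,a→49,h→42 46:6→46,a→52,h→44 47:6→47,a→53,h→48 48:6→35,a→35,h→48 49:6→53,a→43,h→42 50:6→50,a→54,h→37 51:6→35,a→51,h→35 52:6→35,a→55,h→42 53:6→53,a→43,h→48 54:6→35,a→56,h→48 55:6→35,a→42,h→42 56:6→35,a→57,h→48 57:6→35,a→51,h→48 (ε-aug+det+¬).
'aah6': run [64, 57, 35, 7, 1] end={s20} rej; 4/4 single-dels accept.
'6hha6': run [64, 60, 52, 23, 14, 1] end={s20} ∉↓L; 5/5 single-dels accept.
'66a6ha': run [64, 60, 49, 32, 15, 3, 1] end={s20} rej; 6/6 del acc.
'a66hah': |S_i|=[64, 57, 44, 29, 9, 4, 1] end={s20} rej; 6/6 single-dels accept.
'aaaaah': N↓-sim [64, 57, 35, 23, 12, 4, 1] end={s20} — reject; 6/6 del acc.
5 words, ⪯-incomp.


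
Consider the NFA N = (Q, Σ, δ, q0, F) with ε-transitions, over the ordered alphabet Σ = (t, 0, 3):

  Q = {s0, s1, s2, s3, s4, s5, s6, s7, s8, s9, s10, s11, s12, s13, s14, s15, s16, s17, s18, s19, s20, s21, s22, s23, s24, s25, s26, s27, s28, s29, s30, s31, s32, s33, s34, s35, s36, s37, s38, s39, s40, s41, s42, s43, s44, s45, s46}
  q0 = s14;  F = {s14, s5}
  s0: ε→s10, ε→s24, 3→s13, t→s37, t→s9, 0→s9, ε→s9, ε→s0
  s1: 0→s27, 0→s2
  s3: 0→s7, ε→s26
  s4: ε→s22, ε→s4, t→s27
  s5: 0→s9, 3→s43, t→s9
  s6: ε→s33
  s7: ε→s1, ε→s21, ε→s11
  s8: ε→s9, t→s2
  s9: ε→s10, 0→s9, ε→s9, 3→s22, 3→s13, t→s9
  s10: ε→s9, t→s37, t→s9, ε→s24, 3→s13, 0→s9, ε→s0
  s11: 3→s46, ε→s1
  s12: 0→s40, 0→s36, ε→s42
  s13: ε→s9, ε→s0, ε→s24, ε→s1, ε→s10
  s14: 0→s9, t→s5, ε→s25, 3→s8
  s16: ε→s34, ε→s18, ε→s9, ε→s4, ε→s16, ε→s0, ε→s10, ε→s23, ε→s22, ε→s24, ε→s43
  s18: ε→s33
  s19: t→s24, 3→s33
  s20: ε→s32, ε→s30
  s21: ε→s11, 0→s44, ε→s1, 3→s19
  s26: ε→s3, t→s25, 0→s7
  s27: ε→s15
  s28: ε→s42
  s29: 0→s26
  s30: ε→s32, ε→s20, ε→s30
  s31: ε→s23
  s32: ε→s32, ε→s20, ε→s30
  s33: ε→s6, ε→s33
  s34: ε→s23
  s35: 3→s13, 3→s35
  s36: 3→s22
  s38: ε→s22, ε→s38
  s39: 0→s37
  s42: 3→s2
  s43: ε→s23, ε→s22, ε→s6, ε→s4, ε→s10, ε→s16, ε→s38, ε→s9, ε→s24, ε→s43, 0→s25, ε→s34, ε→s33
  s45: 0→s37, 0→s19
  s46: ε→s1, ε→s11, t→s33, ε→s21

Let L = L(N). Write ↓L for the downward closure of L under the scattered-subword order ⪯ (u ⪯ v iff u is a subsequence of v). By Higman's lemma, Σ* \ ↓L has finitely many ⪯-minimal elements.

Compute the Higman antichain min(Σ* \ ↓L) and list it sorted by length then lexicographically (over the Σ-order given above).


|Q|=47, |F|=2, |δ|=113 (71 ε).
min D↑ (3 st, q0=0, F={2}): 0:t→1,0→2,3→2 1:t→2,0→2,3→2 2:t→2,0→2,3→2.
'0': |S_i|=[24, 12] end={s0,s1,s10,s13,s15,s2,s22,s24,s25,s27,s37,s9} — reject; 1/1 single-dels accept.
'3': |S_i|=[24, 22] end={s0,s1,s10,s13,s15,s16,s18,s2,s22,s23,s24,s25,…} — reject; 1/1 del acc.
'tt': |S_i|=[24, 22, 11] end={s0,s1,s10,s13,s15,s2,s22,s24,s27,s37,s9} rej; 2/2 single-dels accept.
3 words, ⪯-incomp.

A = [0, 3, tt].
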